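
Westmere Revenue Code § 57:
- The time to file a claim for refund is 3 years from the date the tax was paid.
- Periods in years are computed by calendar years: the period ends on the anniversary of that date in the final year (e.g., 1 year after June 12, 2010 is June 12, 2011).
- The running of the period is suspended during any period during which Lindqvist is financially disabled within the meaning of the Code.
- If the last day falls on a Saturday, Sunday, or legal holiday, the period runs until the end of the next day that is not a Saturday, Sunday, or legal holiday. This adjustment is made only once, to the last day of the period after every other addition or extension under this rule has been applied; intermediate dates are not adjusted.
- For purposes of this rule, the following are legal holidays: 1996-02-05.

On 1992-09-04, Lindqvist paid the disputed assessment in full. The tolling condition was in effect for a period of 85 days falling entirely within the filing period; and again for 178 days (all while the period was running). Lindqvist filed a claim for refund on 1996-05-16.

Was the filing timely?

Yes

3 years after 1992-09-04 is September 4, 1995.
Tolling adds 85 days: September 4, 1995 + 85 days = November 28, 1995.
Tolling adds 178 days: November 28, 1995 + 178 days = May 24, 1996.
May 24, 1996 is a Friday and not a legal holiday, so no extension applies.
The deadline is May 24, 1996; the filing on May 16, 1996 is on or before that date.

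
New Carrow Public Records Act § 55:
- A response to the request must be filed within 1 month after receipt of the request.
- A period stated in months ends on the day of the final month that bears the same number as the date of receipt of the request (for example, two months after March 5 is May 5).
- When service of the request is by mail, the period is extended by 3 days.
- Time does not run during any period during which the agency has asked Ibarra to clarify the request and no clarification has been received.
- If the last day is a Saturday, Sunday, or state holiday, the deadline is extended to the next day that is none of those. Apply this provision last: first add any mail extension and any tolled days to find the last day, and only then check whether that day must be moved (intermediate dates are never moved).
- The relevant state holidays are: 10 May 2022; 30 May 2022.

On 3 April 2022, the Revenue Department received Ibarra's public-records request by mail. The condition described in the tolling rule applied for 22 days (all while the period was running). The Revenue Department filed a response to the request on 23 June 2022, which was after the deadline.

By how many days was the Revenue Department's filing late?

23 days

1 month after 3 April 2022 is May 3, 2022.
Service was by mail, adding 3 days: May 3, 2022 + 3 days = May 6, 2022.
Tolling adds 22 days: May 6, 2022 + 22 days = May 28, 2022.
May 28, 2022 is Saturday; May 29, 2022 is Sunday; May 30, 2022 is a listed holiday. The next qualifying day is May 31, 2022.
The deadline is May 31, 2022; from May 31, 2022 to June 23, 2022 is 23 days.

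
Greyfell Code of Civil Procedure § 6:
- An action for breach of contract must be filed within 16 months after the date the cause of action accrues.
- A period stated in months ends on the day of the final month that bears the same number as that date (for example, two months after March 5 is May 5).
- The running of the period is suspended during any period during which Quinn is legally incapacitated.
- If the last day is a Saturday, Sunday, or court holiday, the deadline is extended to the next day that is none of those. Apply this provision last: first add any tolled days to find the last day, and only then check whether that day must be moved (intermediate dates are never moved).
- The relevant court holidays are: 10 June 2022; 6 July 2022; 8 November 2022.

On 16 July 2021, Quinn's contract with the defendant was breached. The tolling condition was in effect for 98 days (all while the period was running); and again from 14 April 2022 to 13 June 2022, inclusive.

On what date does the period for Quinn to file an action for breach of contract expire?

16 months after 16 July 2021 is November 16, 2022.
Tolling adds 98 days: November 16, 2022 + 98 days = February 22, 2023.
From April 14, 2022 through June 13, 2022 inclusive is 61 days; tolling adds 61 days: February 22, 2023 + 61 days = April 24, 2023.
April 24, 2023 is a Monday and not a court holiday, so no extension applies.

April 24, 2023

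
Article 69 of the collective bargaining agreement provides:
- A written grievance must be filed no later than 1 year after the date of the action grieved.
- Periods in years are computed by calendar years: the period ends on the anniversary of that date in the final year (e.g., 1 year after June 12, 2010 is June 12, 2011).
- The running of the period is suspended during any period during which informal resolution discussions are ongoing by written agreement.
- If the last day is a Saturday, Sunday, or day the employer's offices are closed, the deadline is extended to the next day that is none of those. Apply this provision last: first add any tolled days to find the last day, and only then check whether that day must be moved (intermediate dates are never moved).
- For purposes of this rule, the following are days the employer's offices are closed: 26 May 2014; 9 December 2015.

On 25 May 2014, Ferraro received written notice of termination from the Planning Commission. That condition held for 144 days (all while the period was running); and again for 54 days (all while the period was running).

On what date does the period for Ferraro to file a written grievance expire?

December 10, 2015

1 year after 25 May 2014 is May 25, 2015.
Tolling adds 144 days: May 25, 2015 + 144 days = October 16, 2015.
Tolling adds 54 days: October 16, 2015 + 54 days = December 9, 2015.
December 9, 2015 is a listed holiday. The next qualifying day is December 10, 2015.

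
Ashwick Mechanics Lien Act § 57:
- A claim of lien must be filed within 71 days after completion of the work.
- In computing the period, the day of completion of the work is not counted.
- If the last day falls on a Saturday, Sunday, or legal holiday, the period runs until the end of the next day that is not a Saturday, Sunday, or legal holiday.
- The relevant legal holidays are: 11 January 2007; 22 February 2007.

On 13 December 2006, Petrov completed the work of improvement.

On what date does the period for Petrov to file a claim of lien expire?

February 23, 2007

71 days after 13 December 2006 is February 22, 2007.
February 22, 2007 is a listed holiday. The next qualifying day is February 23, 2007.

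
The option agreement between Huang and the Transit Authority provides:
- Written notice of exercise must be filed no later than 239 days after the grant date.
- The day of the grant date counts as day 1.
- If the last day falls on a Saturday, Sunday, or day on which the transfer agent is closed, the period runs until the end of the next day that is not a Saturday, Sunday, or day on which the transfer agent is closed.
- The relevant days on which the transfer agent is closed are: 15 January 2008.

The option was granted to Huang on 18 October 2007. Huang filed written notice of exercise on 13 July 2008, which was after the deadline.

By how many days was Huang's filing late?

Counting 18 October 2007 as day 1, day 239 is June 12, 2008.
June 12, 2008 is a Thursday and not a day on which the transfer agent is closed, so no extension applies.
The deadline is June 12, 2008; from June 12, 2008 to July 13, 2008 is 31 days.

31 days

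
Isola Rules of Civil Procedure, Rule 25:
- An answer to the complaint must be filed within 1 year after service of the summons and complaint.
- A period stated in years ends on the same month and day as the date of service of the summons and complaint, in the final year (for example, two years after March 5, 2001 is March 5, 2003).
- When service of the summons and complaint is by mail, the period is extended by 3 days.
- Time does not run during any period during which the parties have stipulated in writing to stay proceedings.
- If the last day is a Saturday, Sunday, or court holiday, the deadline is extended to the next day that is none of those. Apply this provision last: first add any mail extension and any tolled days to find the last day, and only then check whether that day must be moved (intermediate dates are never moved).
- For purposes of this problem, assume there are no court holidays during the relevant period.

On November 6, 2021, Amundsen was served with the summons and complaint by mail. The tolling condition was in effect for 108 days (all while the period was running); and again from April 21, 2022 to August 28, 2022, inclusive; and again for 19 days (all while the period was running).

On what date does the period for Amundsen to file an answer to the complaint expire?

1 year after November 6, 2021 is November 6, 2022.
Service was by mail, adding 3 days: November 6, 2022 + 3 days = November 9, 2022.
Tolling adds 108 days: November 9, 2022 + 108 days = February 25, 2023.
From April 21, 2022 through August 28, 2022 inclusive is 130 days; tolling adds 130 days: February 25, 2023 + 130 days = July 5, 2023.
Tolling adds 19 days: July 5, 2023 + 19 days = July 24, 2023.
July 24, 2023 is a Monday and not a court holiday, so no extension applies.

July 24, 2023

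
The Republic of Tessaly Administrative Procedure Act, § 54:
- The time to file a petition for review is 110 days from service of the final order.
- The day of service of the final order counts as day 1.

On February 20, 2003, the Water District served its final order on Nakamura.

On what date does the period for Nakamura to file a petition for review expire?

June 9, 2003

Counting February 20, 2003 as day 1, day 110 is June 9, 2003.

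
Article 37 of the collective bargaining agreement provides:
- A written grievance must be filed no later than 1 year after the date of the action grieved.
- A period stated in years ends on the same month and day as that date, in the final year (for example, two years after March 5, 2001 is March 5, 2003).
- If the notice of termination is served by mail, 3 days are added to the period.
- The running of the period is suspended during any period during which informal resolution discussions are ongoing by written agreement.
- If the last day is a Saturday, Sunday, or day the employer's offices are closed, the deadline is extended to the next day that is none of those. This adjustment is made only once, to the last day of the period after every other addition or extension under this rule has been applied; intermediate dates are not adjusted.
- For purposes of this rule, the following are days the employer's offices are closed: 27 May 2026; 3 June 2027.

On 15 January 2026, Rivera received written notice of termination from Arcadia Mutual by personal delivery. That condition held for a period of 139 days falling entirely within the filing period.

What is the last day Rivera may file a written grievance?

June 4, 2027

1 year after 15 January 2026 is January 15, 2027.
Service was not by mail, so no mail extension applies.
Tolling adds 139 days: January 15, 2027 + 139 days = June 3, 2027.
June 3, 2027 is a listed holiday. The next qualifying day is June 4, 2027.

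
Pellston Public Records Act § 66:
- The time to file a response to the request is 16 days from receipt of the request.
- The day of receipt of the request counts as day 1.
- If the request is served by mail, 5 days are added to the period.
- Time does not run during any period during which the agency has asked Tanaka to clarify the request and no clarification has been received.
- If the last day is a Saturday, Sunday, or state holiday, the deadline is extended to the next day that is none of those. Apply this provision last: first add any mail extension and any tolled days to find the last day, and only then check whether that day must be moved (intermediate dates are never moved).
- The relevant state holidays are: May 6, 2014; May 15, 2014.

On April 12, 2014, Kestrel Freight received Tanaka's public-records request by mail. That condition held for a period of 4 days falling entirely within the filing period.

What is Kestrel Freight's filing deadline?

May 7, 2014

Counting April 12, 2014 as day 1, day 16 is April 27, 2014.
Service was by mail, adding 5 days: April 27, 2014 + 5 days = May 2, 2014.
Tolling adds 4 days: May 2, 2014 + 4 days = May 6, 2014.
May 6, 2014 is a listed holiday. The next qualifying day is May 7, 2014.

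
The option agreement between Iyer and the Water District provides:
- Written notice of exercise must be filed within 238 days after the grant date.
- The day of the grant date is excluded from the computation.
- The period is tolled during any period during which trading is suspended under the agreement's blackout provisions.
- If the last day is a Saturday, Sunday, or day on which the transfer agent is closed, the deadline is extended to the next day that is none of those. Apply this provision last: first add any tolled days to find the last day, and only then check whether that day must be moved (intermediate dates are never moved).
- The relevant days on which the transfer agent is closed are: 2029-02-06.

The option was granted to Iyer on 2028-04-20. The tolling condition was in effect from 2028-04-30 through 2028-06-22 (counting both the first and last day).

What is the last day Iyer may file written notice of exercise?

238 days after 2028-04-20 is December 14, 2028.
From April 30, 2028 through June 22, 2028 inclusive is 54 days; tolling adds 54 days: December 14, 2028 + 54 days = February 6, 2029.
February 6, 2029 is a listed holiday. The next qualifying day is February 7, 2029.

February 7, 2029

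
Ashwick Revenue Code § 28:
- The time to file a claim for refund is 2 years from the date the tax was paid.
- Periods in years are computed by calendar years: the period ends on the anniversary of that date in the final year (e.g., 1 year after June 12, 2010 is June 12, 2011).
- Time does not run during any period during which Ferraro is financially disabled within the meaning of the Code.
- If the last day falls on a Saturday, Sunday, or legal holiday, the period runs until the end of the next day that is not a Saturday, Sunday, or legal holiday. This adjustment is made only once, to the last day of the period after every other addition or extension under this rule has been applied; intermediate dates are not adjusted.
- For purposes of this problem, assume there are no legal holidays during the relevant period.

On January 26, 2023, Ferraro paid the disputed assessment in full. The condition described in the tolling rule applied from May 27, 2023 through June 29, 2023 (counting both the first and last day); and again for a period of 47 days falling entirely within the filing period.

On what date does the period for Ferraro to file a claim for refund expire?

2 years after January 26, 2023 is January 26, 2025.
From May 27, 2023 through June 29, 2023 inclusive is 34 days; tolling adds 34 days: January 26, 2025 + 34 days = March 1, 2025.
Tolling adds 47 days: March 1, 2025 + 47 days = April 17, 2025.
April 17, 2025 is a Thursday and not a legal holiday, so no extension applies.

April 17, 2025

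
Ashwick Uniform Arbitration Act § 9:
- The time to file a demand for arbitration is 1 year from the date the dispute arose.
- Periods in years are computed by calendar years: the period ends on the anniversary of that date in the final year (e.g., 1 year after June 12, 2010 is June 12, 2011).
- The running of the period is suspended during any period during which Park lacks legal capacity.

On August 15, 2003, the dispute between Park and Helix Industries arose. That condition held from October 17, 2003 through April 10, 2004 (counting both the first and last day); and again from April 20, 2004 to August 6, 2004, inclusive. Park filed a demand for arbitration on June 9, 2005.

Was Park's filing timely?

1 year after August 15, 2003 is August 15, 2004.
From October 17, 2003 through April 10, 2004 inclusive is 177 days; tolling adds 177 days: August 15, 2004 + 177 days = February 8, 2005.
From April 20, 2004 through August 6, 2004 inclusive is 109 days; tolling adds 109 days: February 8, 2005 + 109 days = May 28, 2005.
The deadline is May 28, 2005; the filing on June 9, 2005 is after that date.

No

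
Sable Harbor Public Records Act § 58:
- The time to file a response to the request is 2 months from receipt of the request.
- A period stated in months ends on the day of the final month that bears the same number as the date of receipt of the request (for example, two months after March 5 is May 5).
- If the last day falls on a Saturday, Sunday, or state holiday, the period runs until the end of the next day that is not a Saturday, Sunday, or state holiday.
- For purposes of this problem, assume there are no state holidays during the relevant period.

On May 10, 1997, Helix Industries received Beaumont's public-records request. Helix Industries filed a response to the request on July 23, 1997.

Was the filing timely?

No

2 months after May 10, 1997 is July 10, 1997.
July 10, 1997 is a Thursday and not a state holiday, so no extension applies.
The deadline is July 10, 1997; the filing on July 23, 1997 is after that date.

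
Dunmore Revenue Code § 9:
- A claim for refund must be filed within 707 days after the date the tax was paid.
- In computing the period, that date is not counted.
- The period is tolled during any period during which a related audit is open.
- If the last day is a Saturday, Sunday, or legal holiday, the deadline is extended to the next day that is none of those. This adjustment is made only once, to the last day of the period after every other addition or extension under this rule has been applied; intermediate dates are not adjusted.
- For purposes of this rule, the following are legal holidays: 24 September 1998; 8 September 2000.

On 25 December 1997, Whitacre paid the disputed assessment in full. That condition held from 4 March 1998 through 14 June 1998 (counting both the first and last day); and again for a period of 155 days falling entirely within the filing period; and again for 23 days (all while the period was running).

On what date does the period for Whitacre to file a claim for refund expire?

707 days after 25 December 1997 is December 2, 1999.
From March 4, 1998 through June 14, 1998 inclusive is 103 days; tolling adds 103 days: December 2, 1999 + 103 days = March 14, 2000.
Tolling adds 155 days: March 14, 2000 + 155 days = August 16, 2000.
Tolling adds 23 days: August 16, 2000 + 23 days = September 8, 2000.
September 8, 2000 is a listed holiday; September 9, 2000 is Saturday; September 10, 2000 is Sunday. The next qualifying day is September 11, 2000.

September 11, 2000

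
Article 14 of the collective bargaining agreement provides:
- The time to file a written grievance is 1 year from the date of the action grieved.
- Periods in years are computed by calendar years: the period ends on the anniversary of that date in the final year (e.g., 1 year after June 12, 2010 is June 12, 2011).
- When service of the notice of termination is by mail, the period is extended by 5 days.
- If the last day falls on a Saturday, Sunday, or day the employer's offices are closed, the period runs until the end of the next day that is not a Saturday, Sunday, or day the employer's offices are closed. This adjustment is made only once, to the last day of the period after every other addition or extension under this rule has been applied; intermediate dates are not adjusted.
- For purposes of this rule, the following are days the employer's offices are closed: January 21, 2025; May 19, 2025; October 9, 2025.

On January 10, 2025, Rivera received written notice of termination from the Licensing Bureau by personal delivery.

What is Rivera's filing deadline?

January 12, 2026

1 year after January 10, 2025 is January 10, 2026.
Service was not by mail, so no mail extension applies.
January 10, 2026 is Saturday; January 11, 2026 is Sunday. The next qualifying day is January 12, 2026.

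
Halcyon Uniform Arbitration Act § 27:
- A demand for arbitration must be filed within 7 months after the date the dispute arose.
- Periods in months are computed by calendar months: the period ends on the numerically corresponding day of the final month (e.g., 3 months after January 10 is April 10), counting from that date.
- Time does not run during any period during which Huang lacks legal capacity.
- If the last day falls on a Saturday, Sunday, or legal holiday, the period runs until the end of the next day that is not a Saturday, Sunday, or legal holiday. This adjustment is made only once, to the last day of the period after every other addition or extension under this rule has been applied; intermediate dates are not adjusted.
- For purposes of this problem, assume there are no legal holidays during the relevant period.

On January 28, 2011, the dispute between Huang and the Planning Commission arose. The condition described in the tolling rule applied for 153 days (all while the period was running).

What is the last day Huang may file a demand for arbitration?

7 months after January 28, 2011 is August 28, 2011.
Tolling adds 153 days: August 28, 2011 + 153 days = January 28, 2012.
January 28, 2012 is Saturday; January 29, 2012 is Sunday. The next qualifying day is January 30, 2012.

January 30, 2012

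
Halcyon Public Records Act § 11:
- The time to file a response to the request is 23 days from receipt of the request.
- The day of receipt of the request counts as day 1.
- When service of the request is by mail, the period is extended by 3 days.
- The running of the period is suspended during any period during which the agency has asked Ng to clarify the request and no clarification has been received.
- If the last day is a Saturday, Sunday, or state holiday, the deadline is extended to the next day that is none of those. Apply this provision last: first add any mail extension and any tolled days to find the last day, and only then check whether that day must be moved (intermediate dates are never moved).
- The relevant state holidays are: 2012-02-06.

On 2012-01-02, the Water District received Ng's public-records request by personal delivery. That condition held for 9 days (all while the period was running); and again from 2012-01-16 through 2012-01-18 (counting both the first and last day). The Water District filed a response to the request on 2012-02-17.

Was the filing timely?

Counting 2012-01-02 as day 1, day 23 is January 24, 2012.
Service was not by mail, so no mail extension applies.
Tolling adds 9 days: January 24, 2012 + 9 days = February 2, 2012.
From January 16, 2012 through January 18, 2012 inclusive is 3 days; tolling adds 3 days: February 2, 2012 + 3 days = February 5, 2012.
February 5, 2012 is Sunday; February 6, 2012 is a listed holiday. The next qualifying day is February 7, 2012.
The deadline is February 7, 2012; the filing on February 17, 2012 is after that date.

No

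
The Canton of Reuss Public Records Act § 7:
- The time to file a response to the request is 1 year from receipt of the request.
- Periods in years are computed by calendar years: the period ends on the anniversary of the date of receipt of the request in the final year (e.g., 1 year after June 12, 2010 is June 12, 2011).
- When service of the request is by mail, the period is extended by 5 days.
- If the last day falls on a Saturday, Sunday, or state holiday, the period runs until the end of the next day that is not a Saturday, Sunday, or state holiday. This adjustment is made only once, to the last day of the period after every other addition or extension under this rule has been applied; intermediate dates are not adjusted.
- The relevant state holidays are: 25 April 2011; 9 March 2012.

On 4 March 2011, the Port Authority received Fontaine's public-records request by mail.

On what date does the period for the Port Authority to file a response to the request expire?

March 12, 2012

1 year after 4 March 2011 is March 4, 2012.
Service was by mail, adding 5 days: March 4, 2012 + 5 days = March 9, 2012.
March 9, 2012 is a listed holiday; March 10, 2012 is Saturday; March 11, 2012 is Sunday. The next qualifying day is March 12, 2012.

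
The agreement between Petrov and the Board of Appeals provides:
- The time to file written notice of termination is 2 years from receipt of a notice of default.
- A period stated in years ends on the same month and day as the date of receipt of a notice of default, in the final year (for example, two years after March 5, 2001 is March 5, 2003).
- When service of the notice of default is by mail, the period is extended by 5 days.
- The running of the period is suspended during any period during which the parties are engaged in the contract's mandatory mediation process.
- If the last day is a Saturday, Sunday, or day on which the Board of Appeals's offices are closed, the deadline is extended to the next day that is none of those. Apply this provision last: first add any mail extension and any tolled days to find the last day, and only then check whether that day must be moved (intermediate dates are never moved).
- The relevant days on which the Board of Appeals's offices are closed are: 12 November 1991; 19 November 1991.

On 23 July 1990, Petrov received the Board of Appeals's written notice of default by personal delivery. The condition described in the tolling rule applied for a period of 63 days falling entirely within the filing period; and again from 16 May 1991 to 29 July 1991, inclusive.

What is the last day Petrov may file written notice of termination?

2 years after 23 July 1990 is July 23, 1992.
Service was not by mail, so no mail extension applies.
Tolling adds 63 days: July 23, 1992 + 63 days = September 24, 1992.
From May 16, 1991 through July 29, 1991 inclusive is 75 days; tolling adds 75 days: September 24, 1992 + 75 days = December 8, 1992.
December 8, 1992 is a Tuesday and not a day on which the Board of Appeals's offices are closed, so no extension applies.

December 8, 1992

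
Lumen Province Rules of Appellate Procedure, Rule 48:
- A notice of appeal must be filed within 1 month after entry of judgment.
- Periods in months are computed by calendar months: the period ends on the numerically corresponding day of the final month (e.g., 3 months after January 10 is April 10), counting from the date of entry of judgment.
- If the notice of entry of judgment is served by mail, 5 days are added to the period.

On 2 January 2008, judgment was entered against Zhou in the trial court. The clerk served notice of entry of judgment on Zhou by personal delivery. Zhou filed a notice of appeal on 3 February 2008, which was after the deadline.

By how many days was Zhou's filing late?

1 day

1 month after 2 January 2008 is February 2, 2008.
Service was not by mail, so no mail extension applies.
The deadline is February 2, 2008; from February 2, 2008 to February 3, 2008 is 1 days.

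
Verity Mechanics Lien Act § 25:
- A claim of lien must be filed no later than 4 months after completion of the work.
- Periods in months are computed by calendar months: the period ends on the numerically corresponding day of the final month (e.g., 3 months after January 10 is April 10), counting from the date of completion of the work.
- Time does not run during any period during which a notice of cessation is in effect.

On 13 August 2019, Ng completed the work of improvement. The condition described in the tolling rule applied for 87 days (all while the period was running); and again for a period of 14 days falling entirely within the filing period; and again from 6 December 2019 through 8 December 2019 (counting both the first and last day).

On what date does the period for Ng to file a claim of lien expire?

March 26, 2020

4 months after 13 August 2019 is December 13, 2019.
Tolling adds 87 days: December 13, 2019 + 87 days = March 9, 2020.
Tolling adds 14 days: March 9, 2020 + 14 days = March 23, 2020.
From December 6, 2019 through December 8, 2019 inclusive is 3 days; tolling adds 3 days: March 23, 2020 + 3 days = March 26, 2020.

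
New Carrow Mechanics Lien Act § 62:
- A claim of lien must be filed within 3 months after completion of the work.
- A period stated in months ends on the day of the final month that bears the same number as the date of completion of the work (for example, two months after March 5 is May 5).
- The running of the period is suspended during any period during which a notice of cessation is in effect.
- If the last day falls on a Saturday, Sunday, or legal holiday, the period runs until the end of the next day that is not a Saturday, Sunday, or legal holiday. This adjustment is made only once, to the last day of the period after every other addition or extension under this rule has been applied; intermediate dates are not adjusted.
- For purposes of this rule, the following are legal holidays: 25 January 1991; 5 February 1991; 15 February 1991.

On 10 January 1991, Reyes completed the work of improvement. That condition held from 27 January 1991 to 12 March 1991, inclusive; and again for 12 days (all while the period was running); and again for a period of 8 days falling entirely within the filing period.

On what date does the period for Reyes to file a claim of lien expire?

June 14, 1991

3 months after 10 January 1991 is April 10, 1991.
From January 27, 1991 through March 12, 1991 inclusive is 45 days; tolling adds 45 days: April 10, 1991 + 45 days = May 25, 1991.
Tolling adds 12 days: May 25, 1991 + 12 days = June 6, 1991.
Tolling adds 8 days: June 6, 1991 + 8 days = June 14, 1991.
June 14, 1991 is a Friday and not a legal holiday, so no extension applies.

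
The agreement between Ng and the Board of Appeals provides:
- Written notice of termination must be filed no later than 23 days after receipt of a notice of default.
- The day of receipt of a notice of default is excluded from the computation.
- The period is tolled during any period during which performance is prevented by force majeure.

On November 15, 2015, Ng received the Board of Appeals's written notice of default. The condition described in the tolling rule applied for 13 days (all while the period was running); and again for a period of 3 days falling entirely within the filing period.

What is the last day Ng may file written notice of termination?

23 days after November 15, 2015 is December 8, 2015.
Tolling adds 13 days: December 8, 2015 + 13 days = December 21, 2015.
Tolling adds 3 days: December 21, 2015 + 3 days = December 24, 2015.

December 24, 2015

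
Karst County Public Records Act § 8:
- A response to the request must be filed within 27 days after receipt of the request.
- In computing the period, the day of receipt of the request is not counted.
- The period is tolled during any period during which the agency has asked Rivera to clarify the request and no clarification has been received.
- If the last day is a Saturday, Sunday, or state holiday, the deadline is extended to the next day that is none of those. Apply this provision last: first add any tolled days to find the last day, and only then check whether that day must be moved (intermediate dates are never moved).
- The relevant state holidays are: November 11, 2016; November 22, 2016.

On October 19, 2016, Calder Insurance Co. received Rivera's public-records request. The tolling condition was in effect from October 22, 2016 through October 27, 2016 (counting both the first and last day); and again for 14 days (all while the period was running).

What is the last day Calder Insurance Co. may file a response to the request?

27 days after October 19, 2016 is November 15, 2016.
From October 22, 2016 through October 27, 2016 inclusive is 6 days; tolling adds 6 days: November 15, 2016 + 6 days = November 21, 2016.
Tolling adds 14 days: November 21, 2016 + 14 days = December 5, 2016.
December 5, 2016 is a Monday and not a state holiday, so no extension applies.

December 5, 2016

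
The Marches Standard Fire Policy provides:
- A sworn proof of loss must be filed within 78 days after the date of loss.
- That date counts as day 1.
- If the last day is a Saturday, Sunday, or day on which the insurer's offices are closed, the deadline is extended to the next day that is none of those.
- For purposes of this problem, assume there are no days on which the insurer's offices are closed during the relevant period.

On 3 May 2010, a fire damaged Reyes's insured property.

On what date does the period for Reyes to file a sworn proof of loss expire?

Counting 3 May 2010 as day 1, day 78 is July 19, 2010.
July 19, 2010 is a Monday and not a day on which the insurer's offices are closed, so no extension applies.

July 19, 2010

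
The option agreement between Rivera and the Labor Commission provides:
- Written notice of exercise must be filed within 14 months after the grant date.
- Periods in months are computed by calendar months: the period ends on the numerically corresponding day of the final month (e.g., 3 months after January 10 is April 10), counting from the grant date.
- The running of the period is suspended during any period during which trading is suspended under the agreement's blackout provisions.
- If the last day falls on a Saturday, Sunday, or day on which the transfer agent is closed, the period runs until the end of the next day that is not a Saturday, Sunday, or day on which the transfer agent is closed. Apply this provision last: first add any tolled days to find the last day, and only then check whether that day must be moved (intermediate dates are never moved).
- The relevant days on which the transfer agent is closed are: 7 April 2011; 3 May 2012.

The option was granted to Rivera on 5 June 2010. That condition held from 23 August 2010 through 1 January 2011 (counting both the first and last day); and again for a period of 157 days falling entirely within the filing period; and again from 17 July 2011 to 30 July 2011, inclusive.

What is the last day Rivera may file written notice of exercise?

June 4, 2012

14 months after 5 June 2010 is August 5, 2011.
From August 23, 2010 through January 1, 2011 inclusive is 132 days; tolling adds 132 days: August 5, 2011 + 132 days = December 15, 2011.
Tolling adds 157 days: December 15, 2011 + 157 days = May 20, 2012.
From July 17, 2011 through July 30, 2011 inclusive is 14 days; tolling adds 14 days: May 20, 2012 + 14 days = June 3, 2012.
June 3, 2012 is Sunday. The next qualifying day is June 4, 2012.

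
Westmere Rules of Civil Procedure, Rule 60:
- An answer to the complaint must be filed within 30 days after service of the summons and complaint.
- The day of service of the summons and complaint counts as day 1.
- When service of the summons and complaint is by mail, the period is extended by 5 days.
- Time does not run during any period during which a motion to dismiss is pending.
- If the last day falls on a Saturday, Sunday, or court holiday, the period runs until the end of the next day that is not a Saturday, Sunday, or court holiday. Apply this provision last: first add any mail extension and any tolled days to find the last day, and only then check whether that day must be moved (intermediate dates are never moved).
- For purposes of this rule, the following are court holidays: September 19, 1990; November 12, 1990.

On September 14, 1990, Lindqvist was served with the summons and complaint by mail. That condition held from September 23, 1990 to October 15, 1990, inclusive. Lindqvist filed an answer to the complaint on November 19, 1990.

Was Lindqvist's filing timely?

Counting September 14, 1990 as day 1, day 30 is October 13, 1990.
Service was by mail, adding 5 days: October 13, 1990 + 5 days = October 18, 1990.
From September 23, 1990 through October 15, 1990 inclusive is 23 days; tolling adds 23 days: October 18, 1990 + 23 days = November 10, 1990.
November 10, 1990 is Saturday; November 11, 1990 is Sunday; November 12, 1990 is a listed holiday. The next qualifying day is November 13, 1990.
The deadline is November 13, 1990; the filing on November 19, 1990 is after that date.

No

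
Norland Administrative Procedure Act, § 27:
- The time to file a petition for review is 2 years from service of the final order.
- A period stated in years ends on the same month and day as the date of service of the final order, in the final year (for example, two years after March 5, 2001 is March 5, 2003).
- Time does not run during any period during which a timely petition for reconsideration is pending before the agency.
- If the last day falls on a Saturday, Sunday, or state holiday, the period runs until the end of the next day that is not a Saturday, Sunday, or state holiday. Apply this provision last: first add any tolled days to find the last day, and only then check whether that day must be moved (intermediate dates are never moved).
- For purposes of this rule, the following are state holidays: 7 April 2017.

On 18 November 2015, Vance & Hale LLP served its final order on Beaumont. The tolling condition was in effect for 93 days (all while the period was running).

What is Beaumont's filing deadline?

2 years after 18 November 2015 is November 18, 2017.
Tolling adds 93 days: November 18, 2017 + 93 days = February 19, 2018.
February 19, 2018 is a Monday and not a state holiday, so no extension applies.

February 19, 2018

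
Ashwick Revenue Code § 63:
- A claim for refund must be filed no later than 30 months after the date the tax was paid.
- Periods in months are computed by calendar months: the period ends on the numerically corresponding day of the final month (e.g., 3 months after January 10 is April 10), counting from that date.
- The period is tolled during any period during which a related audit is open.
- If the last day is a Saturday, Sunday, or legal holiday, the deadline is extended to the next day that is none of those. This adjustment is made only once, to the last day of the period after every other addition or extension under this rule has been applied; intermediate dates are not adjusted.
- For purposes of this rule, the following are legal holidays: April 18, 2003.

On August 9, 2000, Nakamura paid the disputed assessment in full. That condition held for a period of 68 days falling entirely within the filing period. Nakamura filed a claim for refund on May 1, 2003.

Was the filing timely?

30 months after August 9, 2000 is February 9, 2003.
Tolling adds 68 days: February 9, 2003 + 68 days = April 18, 2003.
April 18, 2003 is a listed holiday; April 19, 2003 is Saturday; April 20, 2003 is Sunday. The next qualifying day is April 21, 2003.
The deadline is April 21, 2003; the filing on May 1, 2003 is after that date.

No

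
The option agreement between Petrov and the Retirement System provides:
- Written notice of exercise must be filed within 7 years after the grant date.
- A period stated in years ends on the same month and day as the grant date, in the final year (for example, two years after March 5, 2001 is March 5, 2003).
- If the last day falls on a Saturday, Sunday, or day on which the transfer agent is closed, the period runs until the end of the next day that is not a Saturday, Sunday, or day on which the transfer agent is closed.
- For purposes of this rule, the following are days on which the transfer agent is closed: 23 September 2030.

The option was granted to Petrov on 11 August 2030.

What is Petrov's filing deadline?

August 11, 2037

7 years after 11 August 2030 is August 11, 2037.
August 11, 2037 is a Tuesday and not a day on which the transfer agent is closed, so no extension applies.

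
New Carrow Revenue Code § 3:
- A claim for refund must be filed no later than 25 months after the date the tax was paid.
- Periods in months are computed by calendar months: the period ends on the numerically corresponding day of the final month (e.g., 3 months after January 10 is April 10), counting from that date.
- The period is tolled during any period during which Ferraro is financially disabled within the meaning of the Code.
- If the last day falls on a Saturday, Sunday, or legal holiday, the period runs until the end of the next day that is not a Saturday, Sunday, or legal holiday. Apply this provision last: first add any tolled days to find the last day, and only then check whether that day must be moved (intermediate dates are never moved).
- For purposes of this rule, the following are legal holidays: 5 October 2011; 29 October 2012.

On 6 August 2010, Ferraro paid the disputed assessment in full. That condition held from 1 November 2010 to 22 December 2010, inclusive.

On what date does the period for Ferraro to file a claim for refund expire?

October 30, 2012

25 months after 6 August 2010 is September 6, 2012.
From November 1, 2010 through December 22, 2010 inclusive is 52 days; tolling adds 52 days: September 6, 2012 + 52 days = October 28, 2012.
October 28, 2012 is Sunday; October 29, 2012 is a listed holiday. The next qualifying day is October 30, 2012.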